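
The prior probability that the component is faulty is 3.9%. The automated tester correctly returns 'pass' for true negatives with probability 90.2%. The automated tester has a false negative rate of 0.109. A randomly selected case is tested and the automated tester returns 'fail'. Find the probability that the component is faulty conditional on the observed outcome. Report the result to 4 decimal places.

Write H for 'the component is faulty'. Prior odds H:¬H = 0.039/0.961 = 0.040583. For the 'fail' outcome, the likelihood ratio is 0.891/0.098 = 9.0918.
Posterior odds = 0.040583 × 9.0918 = 0.36897, so P(H|E) = 0.36897/(1+0.36897) = 0.2695.

P(H | E) ≈ 0.2695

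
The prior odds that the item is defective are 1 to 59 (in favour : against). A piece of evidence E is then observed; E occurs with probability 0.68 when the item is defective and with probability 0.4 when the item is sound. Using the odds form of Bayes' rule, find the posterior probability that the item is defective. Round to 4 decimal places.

Posterior probability ≈ 0.0280

Prior odds = 1/59 = 0.016949. In log-odds, ln(0.016949) = -4.0775.
Add log likelihood ratio: ln(1.7000) = 0.53063.
Posterior log-odds = -3.5469, so posterior odds = exp(-3.5469) = 0.028814. Converting, P(H|E) = 0.028814/1.0288 = 0.0280.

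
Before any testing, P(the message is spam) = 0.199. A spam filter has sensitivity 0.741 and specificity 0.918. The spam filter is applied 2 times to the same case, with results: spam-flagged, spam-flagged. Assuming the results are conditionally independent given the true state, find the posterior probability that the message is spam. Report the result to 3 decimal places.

Let H be the event that the message is spam; start with P(H) = 0.199. P('spam-flagged'|H) = 0.741, P('spam-flagged'|¬H) = 0.082.
Update on result 1 ('spam-flagged'): P(H) ← 0.741·0.1990 / (0.741·0.1990 + 0.082·0.8010) = 0.14746/0.21314 = 0.6918.
Update on result 2 ('spam-flagged'): P(H) ← 0.741·0.6918 / (0.741·0.6918 + 0.082·0.3082) = 0.51265/0.53792 = 0.9530.

Posterior P(H) ≈ 0.953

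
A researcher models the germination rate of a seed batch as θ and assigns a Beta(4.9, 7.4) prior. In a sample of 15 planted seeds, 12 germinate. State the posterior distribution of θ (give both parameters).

Posterior: Beta(16.9, 10.4)

Observing 12 successes and 3 failures updates Beta(4.9, 7.4) by adding the success and failure counts to the two shape parameters: α = 4.9+12 = 16.9, β = 7.4+3 = 10.4.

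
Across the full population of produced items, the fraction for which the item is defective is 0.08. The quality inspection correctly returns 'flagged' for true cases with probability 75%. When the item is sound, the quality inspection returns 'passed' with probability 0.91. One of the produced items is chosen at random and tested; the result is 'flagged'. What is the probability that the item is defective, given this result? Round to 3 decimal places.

Write H for 'the item is defective'. Prior odds H:¬H = 0.08/0.92 = 0.086957. For the 'flagged' outcome, the likelihood ratio is 0.75/0.09 = 8.3333.
Posterior odds = 0.086957 × 8.3333 = 0.72464, so P(H|E) = 0.72464/(1+0.72464) = 0.420.

P(H | E) ≈ 0.420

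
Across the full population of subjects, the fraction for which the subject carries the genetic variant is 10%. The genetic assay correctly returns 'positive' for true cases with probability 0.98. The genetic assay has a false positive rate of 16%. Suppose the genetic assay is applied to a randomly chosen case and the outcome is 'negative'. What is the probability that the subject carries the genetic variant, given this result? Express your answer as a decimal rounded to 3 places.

P(H | E) ≈ 0.003

Write H for 'the subject carries the genetic variant'. Prior odds H:¬H = 0.1/0.9 = 0.11111. For the 'negative' outcome, the likelihood ratio is 0.02/0.84 = 0.023810.
Posterior odds = 0.11111 × 0.023810 = 0.0026455, so P(H|E) = 0.0026455/(1+0.0026455) = 0.003.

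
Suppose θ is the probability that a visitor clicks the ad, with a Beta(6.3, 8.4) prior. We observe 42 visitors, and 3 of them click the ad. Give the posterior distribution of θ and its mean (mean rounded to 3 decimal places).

Posterior: Beta(9.3, 47.4); mean ≈ 0.164

Observing 3 successes and 39 failures updates Beta(6.3, 8.4) by adding the success and failure counts to the two shape parameters: α = 6.3+3 = 9.3, β = 8.4+39 = 47.4.
E[θ | data] = 9.3/(9.3+47.4) = 0.164.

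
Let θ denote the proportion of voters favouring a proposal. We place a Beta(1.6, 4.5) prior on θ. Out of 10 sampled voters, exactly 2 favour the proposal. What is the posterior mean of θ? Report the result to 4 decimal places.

Posterior mean ≈ 0.2236

Observing 2 successes and 8 failures updates Beta(1.6, 4.5) by adding the success and failure counts to the two shape parameters: α = 1.6+2 = 3.6, β = 4.5+8 = 12.5.
E[θ | data] = 3.6/(3.6+12.5) = 0.2236.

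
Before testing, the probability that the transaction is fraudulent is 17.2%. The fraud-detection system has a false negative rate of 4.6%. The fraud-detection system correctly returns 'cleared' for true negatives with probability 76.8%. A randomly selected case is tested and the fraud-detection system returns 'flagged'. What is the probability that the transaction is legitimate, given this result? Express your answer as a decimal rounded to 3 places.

P(¬H | E) ≈ 0.539

Let H be the event that the transaction is fraudulent. P(H) = 0.172, so P(¬H) = 0.828. With E the 'flagged' result, P(E|H) = 0.954 and P(E|¬H) = 0.232.
P(E) = 0.954·0.172 + 0.232·0.828 = 0.16409 + 0.19210 = 0.35618.
By Bayes' theorem, P(H|E) = 0.16409 / 0.35618 = 0.461. Hence P(¬H|E) = 1 − 0.461 = 0.539.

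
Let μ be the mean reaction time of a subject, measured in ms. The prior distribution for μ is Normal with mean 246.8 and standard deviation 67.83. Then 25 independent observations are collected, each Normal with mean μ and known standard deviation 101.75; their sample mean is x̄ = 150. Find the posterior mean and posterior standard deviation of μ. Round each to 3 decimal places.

Posterior mean ≈ 157.993; posterior SD ≈ 19.492

Prior precision 1/τ₀² = 1/67.83² = 0.00021735; data precision n/σ² = 25/101.75² = 0.00241474.
Posterior precision = 0.00021735 + 0.00241474 = 0.00263209, giving posterior SD = 1/√0.00263209 = 19.492.
Posterior mean = (0.00021735·246.8 + 0.00241474·150) / 0.00263209 = 157.993.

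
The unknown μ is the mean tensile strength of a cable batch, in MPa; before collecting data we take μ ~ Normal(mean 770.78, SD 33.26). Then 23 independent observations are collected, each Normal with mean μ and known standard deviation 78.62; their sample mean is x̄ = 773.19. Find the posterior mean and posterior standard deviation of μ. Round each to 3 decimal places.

With known σ, the Normal prior is conjugate. Weight on the data is w = (n/σ²)/(n/σ² + 1/τ₀²) = 0.00372102/(0.00372102+0.00090397) = 0.80455.
Posterior mean = w·x̄ + (1−w)·μ₀ = 0.80455·773.19 + 0.19545·770.78 = 772.719. Posterior variance = 1/(0.00372102+0.00090397) = 216.217, so SD = 14.704.

Posterior mean ≈ 772.719; posterior SD ≈ 14.704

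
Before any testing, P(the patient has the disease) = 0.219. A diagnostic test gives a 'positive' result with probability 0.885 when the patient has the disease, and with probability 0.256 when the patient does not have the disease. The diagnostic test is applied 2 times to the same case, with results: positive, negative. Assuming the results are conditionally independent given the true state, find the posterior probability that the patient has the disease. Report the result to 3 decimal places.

Let H be the event that the patient has the disease; start with P(H) = 0.219. P('positive'|H) = 0.885, P('positive'|¬H) = 0.256.
Update on result 1 ('positive'): P(H) ← 0.885·0.2190 / (0.885·0.2190 + 0.256·0.7810) = 0.19382/0.39375 = 0.4922.
Update on result 2 ('negative'): P(H) ← 0.115·0.4922 / (0.115·0.4922 + 0.744·0.5078) = 0.056606/0.43439 = 0.1303.

Posterior P(H) ≈ 0.130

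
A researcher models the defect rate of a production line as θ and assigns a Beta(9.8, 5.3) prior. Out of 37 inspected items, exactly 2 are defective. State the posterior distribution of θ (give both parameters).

The binomial likelihood is conjugate to the Beta prior: with 2 successes and 35 failures, the posterior is Beta(9.8+2, 5.3+35) = Beta(11.8, 40.3).

Posterior: Beta(11.8, 40.3)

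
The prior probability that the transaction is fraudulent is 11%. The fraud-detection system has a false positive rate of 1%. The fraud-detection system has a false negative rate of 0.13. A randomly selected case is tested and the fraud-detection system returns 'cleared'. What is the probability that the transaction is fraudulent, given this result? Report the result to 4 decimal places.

Write H for 'the transaction is fraudulent'. Prior odds H:¬H = 0.11/0.89 = 0.12360. For the 'cleared' outcome, the likelihood ratio is 0.13/0.99 = 0.13131.
Posterior odds = 0.12360 × 0.13131 = 0.016230, so P(H|E) = 0.016230/(1+0.016230) = 0.0160.

P(H | E) ≈ 0.0160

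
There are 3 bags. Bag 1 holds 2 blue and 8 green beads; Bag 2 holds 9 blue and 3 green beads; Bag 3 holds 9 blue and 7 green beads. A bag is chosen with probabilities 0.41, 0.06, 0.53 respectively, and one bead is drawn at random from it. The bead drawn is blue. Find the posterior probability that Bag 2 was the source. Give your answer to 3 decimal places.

Tabulate prior·likelihood by source: [1] prior 0.41, lik 0.2, product 0.08200; [2] prior 0.06, lik 0.75, product 0.04500; [3] prior 0.53, lik 0.5625, product 0.2981.
Normalizing constant = 0.42513; the posterior for Bag 2 is its product over the sum, 0.04500/0.42513 = 0.106.

Posterior probability ≈ 0.106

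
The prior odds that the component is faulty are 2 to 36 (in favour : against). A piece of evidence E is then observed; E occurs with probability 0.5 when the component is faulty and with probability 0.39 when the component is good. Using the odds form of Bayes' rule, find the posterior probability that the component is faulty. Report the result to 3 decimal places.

Prior odds = 2/36 = 0.055556.
Likelihood ratio for E = 0.5/0.39 = 1.2821.
Posterior odds = prior odds × LR = 0.071225.
Posterior probability = odds/(1+odds) = 0.071225/1.0712 = 0.066.

Posterior probability ≈ 0.066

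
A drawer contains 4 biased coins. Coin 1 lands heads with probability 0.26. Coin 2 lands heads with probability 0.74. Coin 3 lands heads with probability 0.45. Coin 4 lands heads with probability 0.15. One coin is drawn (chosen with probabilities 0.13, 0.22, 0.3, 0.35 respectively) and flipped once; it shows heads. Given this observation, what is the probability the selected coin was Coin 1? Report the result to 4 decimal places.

Tabulate prior·likelihood by source: [1] prior 0.13, lik 0.26, product 0.03380; [2] prior 0.22, lik 0.74, product 0.1628; [3] prior 0.3, lik 0.45, product 0.1350; [4] prior 0.35, lik 0.15, product 0.05250.
Normalizing constant = 0.38410; the posterior for Coin 1 is its product over the sum, 0.03380/0.38410 = 0.0880.

Posterior probability ≈ 0.0880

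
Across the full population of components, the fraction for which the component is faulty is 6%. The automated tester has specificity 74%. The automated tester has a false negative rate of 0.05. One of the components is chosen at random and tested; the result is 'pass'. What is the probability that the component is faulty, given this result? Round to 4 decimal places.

Let H be the event that the component is faulty. P(H) = 0.06, so P(¬H) = 0.94. With E the 'pass' result, P(E|H) = 0.05 and P(E|¬H) = 0.74.
P(E) = 0.05·0.06 + 0.74·0.94 = 0.0030000 + 0.69560 = 0.69860.
By Bayes' theorem, P(H|E) = 0.0030000 / 0.69860 = 0.0043.

P(H | E) ≈ 0.0043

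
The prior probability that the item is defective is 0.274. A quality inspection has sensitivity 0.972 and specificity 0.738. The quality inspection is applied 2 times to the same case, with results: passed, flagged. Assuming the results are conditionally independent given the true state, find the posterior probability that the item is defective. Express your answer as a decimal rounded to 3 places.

Let H be the event that the item is defective; start with P(H) = 0.274. P('flagged'|H) = 0.972, P('flagged'|¬H) = 0.262.
Update on result 1 ('passed'): P(H) ← 0.028·0.2740 / (0.028·0.2740 + 0.738·0.7260) = 0.0076720/0.54346 = 0.0141.
Update on result 2 ('flagged'): P(H) ← 0.972·0.0141 / (0.972·0.0141 + 0.262·0.9859) = 0.013722/0.27202 = 0.0504.

Posterior P(H) ≈ 0.050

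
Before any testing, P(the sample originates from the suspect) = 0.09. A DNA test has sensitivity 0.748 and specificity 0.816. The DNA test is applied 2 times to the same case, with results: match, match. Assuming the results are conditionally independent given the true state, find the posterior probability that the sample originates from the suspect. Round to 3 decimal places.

Posterior P(H) ≈ 0.620

With H the event that the sample originates from the suspect, the joint likelihood of the observed sequence is P(data|H) = 0.748·0.748 = 0.55950 and P(data|¬H) = 0.184·0.184 = 0.033856.
Bayes: P(H|data) = 0.09·0.55950 / (0.09·0.55950 + 0.91·0.033856) = 0.050355/0.081164 = 0.6204.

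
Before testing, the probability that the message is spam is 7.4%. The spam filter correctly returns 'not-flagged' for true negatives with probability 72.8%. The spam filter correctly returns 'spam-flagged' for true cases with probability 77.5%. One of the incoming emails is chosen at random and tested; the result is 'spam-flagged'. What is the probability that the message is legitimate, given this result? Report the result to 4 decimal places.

P(¬H | E) ≈ 0.8145

Write H for 'the message is spam'. Prior odds H:¬H = 0.074/0.926 = 0.079914. For the 'spam-flagged' outcome, the likelihood ratio is 0.775/0.272 = 2.8493.
Posterior odds = 0.079914 × 2.8493 = 0.22770, so P(H|E) = 0.22770/(1+0.22770) = 0.1855. Then P(¬H|E) = 1 − 0.1855 = 0.8145.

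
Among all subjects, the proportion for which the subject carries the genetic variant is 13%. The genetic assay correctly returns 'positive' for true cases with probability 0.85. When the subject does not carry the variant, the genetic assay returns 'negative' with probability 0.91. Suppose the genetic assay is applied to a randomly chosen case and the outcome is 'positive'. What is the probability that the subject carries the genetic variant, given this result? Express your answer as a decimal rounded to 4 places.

Let H be the event that the subject carries the genetic variant. P(H) = 0.13, so P(¬H) = 0.87. With E the 'positive' result, P(E|H) = 0.85 and P(E|¬H) = 0.09.
P(E) = 0.85·0.13 + 0.09·0.87 = 0.11050 + 0.078300 = 0.18880.
By Bayes' theorem, P(H|E) = 0.11050 / 0.18880 = 0.5853.

P(H | E) ≈ 0.5853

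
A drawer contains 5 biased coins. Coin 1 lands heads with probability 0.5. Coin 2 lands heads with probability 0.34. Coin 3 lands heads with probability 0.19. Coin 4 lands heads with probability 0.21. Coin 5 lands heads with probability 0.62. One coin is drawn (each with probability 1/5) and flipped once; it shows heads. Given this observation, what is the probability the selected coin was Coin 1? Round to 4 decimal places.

Posterior probability ≈ 0.2688

Tabulate prior·likelihood by source: [1] prior 0.2, lik 0.5, product 0.1000; [2] prior 0.2, lik 0.34, product 0.06800; [3] prior 0.2, lik 0.19, product 0.03800; [4] prior 0.2, lik 0.21, product 0.04200; [5] prior 0.2, lik 0.62, product 0.1240.
Normalizing constant = 0.37200; the posterior for Coin 1 is its product over the sum, 0.1000/0.37200 = 0.2688.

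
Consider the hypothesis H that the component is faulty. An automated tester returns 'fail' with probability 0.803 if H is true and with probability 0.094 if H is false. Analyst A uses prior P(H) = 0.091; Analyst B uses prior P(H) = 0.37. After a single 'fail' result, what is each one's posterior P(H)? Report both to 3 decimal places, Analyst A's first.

Analyst A: 0.461; Analyst B: 0.834

P('+'|H) = 0.803, P('+'|¬H) = 0.094.
Analyst A: numerator 0.803·0.091 = 0.073073; evidence = 0.073073+0.094·0.909 = 0.15852; posterior = 0.461.
Analyst B: numerator 0.803·0.37 = 0.29711; evidence = 0.29711+0.094·0.63 = 0.35633; posterior = 0.834.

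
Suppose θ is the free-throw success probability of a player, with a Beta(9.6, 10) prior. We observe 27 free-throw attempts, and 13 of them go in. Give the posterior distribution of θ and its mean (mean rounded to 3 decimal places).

The binomial likelihood is conjugate to the Beta prior: with 13 successes and 14 failures, the posterior is Beta(9.6+13, 10+14) = Beta(22.6, 24).
Posterior mean = α/(α+β) = 22.6/46.6 = 0.485.

Posterior: Beta(22.6, 24); mean ≈ 0.485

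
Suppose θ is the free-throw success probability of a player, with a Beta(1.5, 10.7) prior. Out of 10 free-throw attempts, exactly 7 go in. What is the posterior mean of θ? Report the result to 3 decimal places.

Posterior mean ≈ 0.383

Observing 7 successes and 3 failures updates Beta(1.5, 10.7) by adding the success and failure counts to the two shape parameters: α = 1.5+7 = 8.5, β = 10.7+3 = 13.7.
E[θ | data] = 8.5/(8.5+13.7) = 0.383.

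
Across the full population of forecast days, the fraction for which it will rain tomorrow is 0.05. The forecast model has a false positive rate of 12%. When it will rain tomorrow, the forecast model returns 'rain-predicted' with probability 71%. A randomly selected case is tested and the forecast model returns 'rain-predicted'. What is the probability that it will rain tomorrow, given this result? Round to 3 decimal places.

Let H be the event that it will rain tomorrow. P(H) = 0.05, so P(¬H) = 0.95. With E the 'rain-predicted' result, P(E|H) = 0.71 and P(E|¬H) = 0.12.
P(E) = 0.71·0.05 + 0.12·0.95 = 0.035500 + 0.11400 = 0.14950.
By Bayes' theorem, P(H|E) = 0.035500 / 0.14950 = 0.237.

P(H | E) ≈ 0.237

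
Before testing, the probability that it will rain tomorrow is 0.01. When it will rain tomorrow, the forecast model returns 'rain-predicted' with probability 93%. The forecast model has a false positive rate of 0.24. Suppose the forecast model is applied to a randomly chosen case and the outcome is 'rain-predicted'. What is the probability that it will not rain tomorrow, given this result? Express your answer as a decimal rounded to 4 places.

P(¬H | E) ≈ 0.9623

Let H be the event that it will rain tomorrow. P(H) = 0.01, so P(¬H) = 0.99. With E the 'rain-predicted' result, P(E|H) = 0.93 and P(E|¬H) = 0.24.
P(E) = 0.93·0.01 + 0.24·0.99 = 0.0093000 + 0.23760 = 0.24690.
By Bayes' theorem, P(H|E) = 0.0093000 / 0.24690 = 0.0377. Hence P(¬H|E) = 1 − 0.0377 = 0.9623.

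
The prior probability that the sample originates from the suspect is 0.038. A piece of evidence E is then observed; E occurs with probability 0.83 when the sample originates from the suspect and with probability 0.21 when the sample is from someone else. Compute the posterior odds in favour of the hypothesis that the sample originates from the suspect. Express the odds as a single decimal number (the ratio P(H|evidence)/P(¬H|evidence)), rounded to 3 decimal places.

Prior odds = 0.038/(1−0.038) = 0.039501.
Likelihood ratio for E = 0.83/0.21 = 3.9524.
Posterior odds = prior odds × LR = 0.15612.

Posterior odds ≈ 0.156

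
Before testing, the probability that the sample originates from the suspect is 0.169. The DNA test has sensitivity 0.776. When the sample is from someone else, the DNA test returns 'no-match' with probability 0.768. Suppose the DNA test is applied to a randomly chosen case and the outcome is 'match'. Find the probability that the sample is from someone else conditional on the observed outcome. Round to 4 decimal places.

Write H for 'the sample originates from the suspect'. Prior odds H:¬H = 0.169/0.831 = 0.20337. For the 'match' outcome, the likelihood ratio is 0.776/0.232 = 3.3448.
Posterior odds = 0.20337 × 3.3448 = 0.68024, so P(H|E) = 0.68024/(1+0.68024) = 0.4048. Then P(¬H|E) = 1 − 0.4048 = 0.5952.

P(¬H | E) ≈ 0.5952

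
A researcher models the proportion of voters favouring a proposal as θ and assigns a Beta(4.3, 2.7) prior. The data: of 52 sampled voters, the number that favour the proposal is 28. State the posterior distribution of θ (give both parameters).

The binomial likelihood is conjugate to the Beta prior: with 28 successes and 24 failures, the posterior is Beta(4.3+28, 2.7+24) = Beta(32.3, 26.7).

Posterior: Beta(32.3, 26.7)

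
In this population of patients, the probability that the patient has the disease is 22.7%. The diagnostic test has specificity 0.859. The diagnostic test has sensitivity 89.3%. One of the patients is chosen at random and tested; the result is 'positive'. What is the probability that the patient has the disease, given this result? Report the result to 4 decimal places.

Let H be the event that the patient has the disease. P(H) = 0.227, so P(¬H) = 0.773. With E the 'positive' result, P(E|H) = 0.893 and P(E|¬H) = 0.141.
P(E) = 0.893·0.227 + 0.141·0.773 = 0.20271 + 0.10899 = 0.31170.
By Bayes' theorem, P(H|E) = 0.20271 / 0.31170 = 0.6503.

P(H | E) ≈ 0.6503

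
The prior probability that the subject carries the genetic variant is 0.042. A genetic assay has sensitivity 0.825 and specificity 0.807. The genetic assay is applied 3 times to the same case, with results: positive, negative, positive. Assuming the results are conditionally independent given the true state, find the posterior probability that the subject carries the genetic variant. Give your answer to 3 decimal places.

Posterior P(H) ≈ 0.148

With H the event that the subject carries the genetic variant, the joint likelihood of the observed sequence is P(data|H) = 0.825·0.175·0.825 = 0.11911 and P(data|¬H) = 0.193·0.807·0.193 = 0.030060.
Bayes: P(H|data) = 0.042·0.11911 / (0.042·0.11911 + 0.958·0.030060) = 0.0050026/0.033800 = 0.1480.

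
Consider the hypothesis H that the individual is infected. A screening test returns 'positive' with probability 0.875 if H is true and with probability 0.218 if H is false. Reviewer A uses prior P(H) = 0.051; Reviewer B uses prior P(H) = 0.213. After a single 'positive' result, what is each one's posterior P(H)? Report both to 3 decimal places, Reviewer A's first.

Reviewer A: 0.177; Reviewer B: 0.521

P('+'|H) = 0.875, P('+'|¬H) = 0.218.
Reviewer A: numerator 0.875·0.051 = 0.044625; evidence = 0.044625+0.218·0.949 = 0.25151; posterior = 0.177.
Reviewer B: numerator 0.875·0.213 = 0.18637; evidence = 0.18637+0.218·0.787 = 0.35794; posterior = 0.521.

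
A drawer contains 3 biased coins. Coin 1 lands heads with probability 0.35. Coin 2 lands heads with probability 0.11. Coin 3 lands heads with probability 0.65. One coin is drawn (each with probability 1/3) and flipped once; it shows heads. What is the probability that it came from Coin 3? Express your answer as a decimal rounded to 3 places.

Posterior probability ≈ 0.586

P(heads|C1) = 0.35; P(heads|C2) = 0.11; P(heads|C3) = 0.65.
Prior × likelihood for each source: 0.333333·0.35=0.1167, 0.333333·0.11=0.03667, 0.333333·0.65=0.2167. Summing gives P(heads) = 0.37000.
P(Coin 3 | heads) = 0.2167 / 0.37000 = 0.586.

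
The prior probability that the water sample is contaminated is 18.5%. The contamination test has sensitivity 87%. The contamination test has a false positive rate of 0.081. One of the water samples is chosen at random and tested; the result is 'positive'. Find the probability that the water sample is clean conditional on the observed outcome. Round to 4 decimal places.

Write H for 'the water sample is contaminated'. Prior odds H:¬H = 0.185/0.815 = 0.22699. For the 'positive' outcome, the likelihood ratio is 0.87/0.081 = 10.741.
Posterior odds = 0.22699 × 10.741 = 2.4381, so P(H|E) = 2.4381/(1+2.4381) = 0.7091. Then P(¬H|E) = 1 − 0.7091 = 0.2909.

P(¬H | E) ≈ 0.2909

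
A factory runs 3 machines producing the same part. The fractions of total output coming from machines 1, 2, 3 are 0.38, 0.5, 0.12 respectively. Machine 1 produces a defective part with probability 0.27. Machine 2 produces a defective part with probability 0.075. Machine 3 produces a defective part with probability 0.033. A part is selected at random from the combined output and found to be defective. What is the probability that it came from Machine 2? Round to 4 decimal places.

P(defective|M1) = 0.27; P(defective|M2) = 0.075; P(defective|M3) = 0.033.
Prior × likelihood for each source: 0.38·0.27=0.1026, 0.5·0.075=0.03750, 0.12·0.033=0.003960. Summing gives P(defective) = 0.14406.
P(Machine 2 | defective) = 0.03750 / 0.14406 = 0.2603.

Posterior probability ≈ 0.2603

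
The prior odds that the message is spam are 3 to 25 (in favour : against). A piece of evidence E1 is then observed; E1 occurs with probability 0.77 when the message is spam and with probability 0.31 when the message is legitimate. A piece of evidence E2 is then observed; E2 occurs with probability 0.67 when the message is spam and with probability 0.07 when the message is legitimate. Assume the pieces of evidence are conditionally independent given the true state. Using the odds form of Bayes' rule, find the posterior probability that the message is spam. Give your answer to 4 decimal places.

Posterior probability ≈ 0.7405

Prior odds = 3/25 = 0.12000. In log-odds, ln(0.12000) = -2.1203.
Add log likelihood ratios: ln(2.4839) + ln(9.5714) = 3.1686.
Posterior log-odds = 1.0483, so posterior odds = exp(1.0483) = 2.8529. Converting, P(H|E) = 2.8529/3.8529 = 0.7405.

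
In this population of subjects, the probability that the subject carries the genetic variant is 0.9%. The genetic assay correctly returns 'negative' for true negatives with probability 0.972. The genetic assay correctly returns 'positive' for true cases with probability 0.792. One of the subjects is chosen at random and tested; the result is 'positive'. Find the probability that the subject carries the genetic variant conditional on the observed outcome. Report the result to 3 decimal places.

P(H | E) ≈ 0.204

Let H be the event that the subject carries the genetic variant. P(H) = 0.009, so P(¬H) = 0.991. With E the 'positive' result, P(E|H) = 0.792 and P(E|¬H) = 0.028.
P(E) = 0.792·0.009 + 0.028·0.991 = 0.0071280 + 0.027748 = 0.034876.
By Bayes' theorem, P(H|E) = 0.0071280 / 0.034876 = 0.204.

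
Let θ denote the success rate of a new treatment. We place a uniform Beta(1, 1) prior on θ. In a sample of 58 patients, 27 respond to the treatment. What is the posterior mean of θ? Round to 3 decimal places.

The binomial likelihood is conjugate to the Beta prior: with 27 successes and 31 failures, the posterior is Beta(1+27, 1+31) = Beta(28, 32).
E[θ | data] = 28/(28+32) = 0.467.

Posterior mean ≈ 0.467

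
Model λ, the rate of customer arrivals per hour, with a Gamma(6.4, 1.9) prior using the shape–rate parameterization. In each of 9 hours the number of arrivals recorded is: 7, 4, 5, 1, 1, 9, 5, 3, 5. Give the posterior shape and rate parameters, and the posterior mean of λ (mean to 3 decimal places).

Posterior: Gamma(shape=46.4, rate=10.9); mean ≈ 4.257

Total count ∑xᵢ = 40 over n = 9 hours.
Gamma is conjugate to the Poisson likelihood: posterior is Gamma(shape = 6.4+40 = 46.4, rate = 1.9+9 = 10.9).
Posterior mean = shape/rate = 46.4/10.9 = 4.257.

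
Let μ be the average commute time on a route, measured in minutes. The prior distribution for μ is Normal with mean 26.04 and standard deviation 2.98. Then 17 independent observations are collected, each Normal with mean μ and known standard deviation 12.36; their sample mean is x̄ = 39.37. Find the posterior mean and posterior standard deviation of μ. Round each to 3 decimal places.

Prior precision 1/τ₀² = 1/2.98² = 0.112608; data precision n/σ² = 17/12.36² = 0.111279.
Posterior precision = 0.112608 + 0.111279 = 0.223886, giving posterior SD = 1/√0.223886 = 2.113.
Posterior mean = (0.112608·26.04 + 0.111279·39.37) / 0.223886 = 32.665.

Posterior mean ≈ 32.665; posterior SD ≈ 2.113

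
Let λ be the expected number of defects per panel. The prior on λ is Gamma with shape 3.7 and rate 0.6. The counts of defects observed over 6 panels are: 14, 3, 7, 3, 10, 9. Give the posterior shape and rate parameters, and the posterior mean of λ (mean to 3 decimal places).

Posterior: Gamma(shape=49.7, rate=6.6); mean ≈ 7.530

Total count ∑xᵢ = 46 over n = 6 panels.
Gamma is conjugate to the Poisson likelihood: posterior is Gamma(shape = 3.7+46 = 49.7, rate = 0.6+6 = 6.6).
Posterior mean = shape/rate = 49.7/6.6 = 7.530.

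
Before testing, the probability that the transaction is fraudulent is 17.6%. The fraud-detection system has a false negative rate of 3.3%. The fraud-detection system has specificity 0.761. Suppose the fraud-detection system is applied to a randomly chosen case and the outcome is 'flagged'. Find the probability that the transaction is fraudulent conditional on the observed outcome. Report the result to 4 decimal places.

P(H | E) ≈ 0.4636

Let H be the event that the transaction is fraudulent. P(H) = 0.176, so P(¬H) = 0.824. With E the 'flagged' result, P(E|H) = 0.967 and P(E|¬H) = 0.239.
P(E) = 0.967·0.176 + 0.239·0.824 = 0.17019 + 0.19694 = 0.36713.
By Bayes' theorem, P(H|E) = 0.17019 / 0.36713 = 0.4636.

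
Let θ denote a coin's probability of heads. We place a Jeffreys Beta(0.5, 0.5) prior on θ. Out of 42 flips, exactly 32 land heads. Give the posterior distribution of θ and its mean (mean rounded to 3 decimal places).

Posterior: Beta(32.5, 10.5); mean ≈ 0.756

Observing 32 successes and 10 failures updates Beta(0.5, 0.5) by adding the success and failure counts to the two shape parameters: α = 0.5+32 = 32.5, β = 0.5+10 = 10.5.
E[θ | data] = 32.5/(32.5+10.5) = 0.756.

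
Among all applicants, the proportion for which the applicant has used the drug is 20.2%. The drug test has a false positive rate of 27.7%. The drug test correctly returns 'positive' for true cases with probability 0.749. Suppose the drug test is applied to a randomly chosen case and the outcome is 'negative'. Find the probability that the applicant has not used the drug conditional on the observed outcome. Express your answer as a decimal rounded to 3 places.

Write H for 'the applicant has used the drug'. Prior odds H:¬H = 0.202/0.798 = 0.25313. For the 'negative' outcome, the likelihood ratio is 0.251/0.723 = 0.34716.
Posterior odds = 0.25313 × 0.34716 = 0.087879, so P(H|E) = 0.087879/(1+0.087879) = 0.081. Then P(¬H|E) = 1 − 0.081 = 0.919.

P(¬H | E) ≈ 0.919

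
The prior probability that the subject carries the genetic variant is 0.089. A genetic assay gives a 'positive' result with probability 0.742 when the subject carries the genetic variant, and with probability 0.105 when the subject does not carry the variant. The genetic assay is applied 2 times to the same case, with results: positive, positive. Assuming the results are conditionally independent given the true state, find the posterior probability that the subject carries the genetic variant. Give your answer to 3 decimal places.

Posterior P(H) ≈ 0.830

Let H be the event that the subject carries the genetic variant; start with P(H) = 0.089. P('positive'|H) = 0.742, P('positive'|¬H) = 0.105.
Update on result 1 ('positive'): P(H) ← 0.742·0.0890 / (0.742·0.0890 + 0.105·0.9110) = 0.066038/0.16169 = 0.4084.
Update on result 2 ('positive'): P(H) ← 0.742·0.4084 / (0.742·0.4084 + 0.105·0.5916) = 0.30304/0.36516 = 0.8299.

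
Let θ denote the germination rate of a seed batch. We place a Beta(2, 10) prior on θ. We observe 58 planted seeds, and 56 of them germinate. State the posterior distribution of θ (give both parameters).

Observing 56 successes and 2 failures updates Beta(2, 10) by adding the success and failure counts to the two shape parameters: α = 2+56 = 58, β = 10+2 = 12.

Posterior: Beta(58, 12)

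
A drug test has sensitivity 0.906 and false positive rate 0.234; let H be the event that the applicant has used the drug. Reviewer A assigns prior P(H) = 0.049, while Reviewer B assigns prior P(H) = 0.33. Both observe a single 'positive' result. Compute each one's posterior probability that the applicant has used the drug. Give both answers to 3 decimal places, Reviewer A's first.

The likelihood ratio for a 'positive' result is 0.906/0.234 = 3.8718.
Reviewer A: prior odds 0.049/0.951 = 0.051525; posterior odds 0.19949; posterior probability 0.166.
Reviewer B: prior odds 0.33/0.67 = 0.49254; posterior odds 1.9070; posterior probability 0.656.

Reviewer A: 0.166; Reviewer B: 0.656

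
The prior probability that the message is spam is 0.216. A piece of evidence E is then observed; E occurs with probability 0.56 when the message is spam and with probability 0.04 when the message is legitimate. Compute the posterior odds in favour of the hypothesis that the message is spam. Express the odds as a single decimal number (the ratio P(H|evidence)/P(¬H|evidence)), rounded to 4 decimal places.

Posterior odds ≈ 3.8571

Prior odds = 0.216/(1−0.216) = 0.27551. In log-odds, ln(0.27551) = -1.2891.
Add log likelihood ratio: ln(14.000) = 2.6391.
Posterior log-odds = 1.3499, so posterior odds = exp(1.3499) = 3.8571.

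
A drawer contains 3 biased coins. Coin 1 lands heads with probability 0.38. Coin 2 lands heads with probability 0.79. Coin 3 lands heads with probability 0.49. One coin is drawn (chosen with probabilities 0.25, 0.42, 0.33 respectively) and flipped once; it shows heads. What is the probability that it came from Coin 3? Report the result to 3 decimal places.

Posterior probability ≈ 0.275

Tabulate prior·likelihood by source: [1] prior 0.25, lik 0.38, product 0.09500; [2] prior 0.42, lik 0.79, product 0.3318; [3] prior 0.33, lik 0.49, product 0.1617.
Normalizing constant = 0.58850; the posterior for Coin 3 is its product over the sum, 0.1617/0.58850 = 0.275.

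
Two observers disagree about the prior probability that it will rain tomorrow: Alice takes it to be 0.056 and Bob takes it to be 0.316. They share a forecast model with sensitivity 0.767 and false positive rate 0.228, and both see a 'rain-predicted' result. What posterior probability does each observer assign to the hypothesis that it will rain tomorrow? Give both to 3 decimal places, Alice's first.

Alice: 0.166; Bob: 0.608

P('+'|H) = 0.767, P('+'|¬H) = 0.228.
Alice: numerator 0.767·0.056 = 0.042952; evidence = 0.042952+0.228·0.944 = 0.25818; posterior = 0.166.
Bob: numerator 0.767·0.316 = 0.24237; evidence = 0.24237+0.228·0.684 = 0.39832; posterior = 0.608.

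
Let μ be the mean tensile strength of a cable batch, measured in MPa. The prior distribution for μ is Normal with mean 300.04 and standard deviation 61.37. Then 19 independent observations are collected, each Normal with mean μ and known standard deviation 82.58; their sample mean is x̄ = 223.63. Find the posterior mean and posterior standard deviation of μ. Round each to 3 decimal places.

Posterior mean ≈ 230.278; posterior SD ≈ 18.102

Prior precision 1/τ₀² = 1/61.37² = 0.00026551; data precision n/σ² = 19/82.58² = 0.00278615.
Posterior precision = 0.00026551 + 0.00278615 = 0.00305166, giving posterior SD = 1/√0.00305166 = 18.102.
Posterior mean = (0.00026551·300.04 + 0.00278615·223.63) / 0.00305166 = 230.278.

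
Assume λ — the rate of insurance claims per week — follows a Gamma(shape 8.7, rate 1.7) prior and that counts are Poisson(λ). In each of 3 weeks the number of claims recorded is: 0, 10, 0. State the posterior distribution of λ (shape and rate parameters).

Total count ∑xᵢ = 10 over n = 3 weeks.
Gamma is conjugate to the Poisson likelihood: posterior is Gamma(shape = 8.7+10 = 18.7, rate = 1.7+3 = 4.7).

Posterior: Gamma(shape=18.7, rate=4.7)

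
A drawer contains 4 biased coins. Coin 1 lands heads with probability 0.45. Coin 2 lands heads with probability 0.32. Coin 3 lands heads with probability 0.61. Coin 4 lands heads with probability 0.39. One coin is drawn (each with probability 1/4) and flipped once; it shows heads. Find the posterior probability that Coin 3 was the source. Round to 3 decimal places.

Posterior probability ≈ 0.345

P(heads|C1) = 0.45; P(heads|C2) = 0.32; P(heads|C3) = 0.61; P(heads|C4) = 0.39.
Prior × likelihood for each source: 0.25·0.45=0.1125, 0.25·0.32=0.08000, 0.25·0.61=0.1525, 0.25·0.39=0.09750. Summing gives P(heads) = 0.44250.
P(Coin 3 | heads) = 0.1525 / 0.44250 = 0.345.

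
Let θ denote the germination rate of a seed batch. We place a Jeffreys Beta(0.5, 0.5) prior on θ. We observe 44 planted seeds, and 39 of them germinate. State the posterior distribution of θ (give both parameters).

The binomial likelihood is conjugate to the Beta prior: with 39 successes and 5 failures, the posterior is Beta(0.5+39, 0.5+5) = Beta(39.5, 5.5).

Posterior: Beta(39.5, 5.5)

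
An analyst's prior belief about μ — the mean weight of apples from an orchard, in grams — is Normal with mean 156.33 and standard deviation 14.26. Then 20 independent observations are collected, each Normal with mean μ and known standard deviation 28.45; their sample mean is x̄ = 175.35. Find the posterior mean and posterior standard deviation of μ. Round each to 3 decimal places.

Posterior mean ≈ 172.193; posterior SD ≈ 5.810

With known σ, the Normal prior is conjugate. Weight on the data is w = (n/σ²)/(n/σ² + 1/τ₀²) = 0.0247096/(0.0247096+0.00491769) = 0.83401.
Posterior mean = w·x̄ + (1−w)·μ₀ = 0.83401·175.35 + 0.16599·156.33 = 172.193. Posterior variance = 1/(0.0247096+0.00491769) = 33.7527, so SD = 5.810.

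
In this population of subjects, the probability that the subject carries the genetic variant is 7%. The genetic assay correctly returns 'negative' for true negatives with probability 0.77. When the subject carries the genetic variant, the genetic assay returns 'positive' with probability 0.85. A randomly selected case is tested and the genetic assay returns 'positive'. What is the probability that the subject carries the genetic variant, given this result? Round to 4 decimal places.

P(H | E) ≈ 0.2176

Write H for 'the subject carries the genetic variant'. Prior odds H:¬H = 0.07/0.93 = 0.075269. For the 'positive' outcome, the likelihood ratio is 0.85/0.23 = 3.6957.
Posterior odds = 0.075269 × 3.6957 = 0.27817, so P(H|E) = 0.27817/(1+0.27817) = 0.2176.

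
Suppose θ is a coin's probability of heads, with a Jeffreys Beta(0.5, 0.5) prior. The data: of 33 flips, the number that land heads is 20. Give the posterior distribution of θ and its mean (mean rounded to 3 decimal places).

The binomial likelihood is conjugate to the Beta prior: with 20 successes and 13 failures, the posterior is Beta(0.5+20, 0.5+13) = Beta(20.5, 13.5).
E[θ | data] = 20.5/(20.5+13.5) = 0.603.

Posterior: Beta(20.5, 13.5); mean ≈ 0.603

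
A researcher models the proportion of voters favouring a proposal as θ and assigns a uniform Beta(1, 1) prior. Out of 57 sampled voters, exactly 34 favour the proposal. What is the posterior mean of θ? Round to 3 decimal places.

Posterior mean ≈ 0.593

The binomial likelihood is conjugate to the Beta prior: with 34 successes and 23 failures, the posterior is Beta(1+34, 1+23) = Beta(35, 24).
Posterior mean = α/(α+β) = 35/59 = 0.593.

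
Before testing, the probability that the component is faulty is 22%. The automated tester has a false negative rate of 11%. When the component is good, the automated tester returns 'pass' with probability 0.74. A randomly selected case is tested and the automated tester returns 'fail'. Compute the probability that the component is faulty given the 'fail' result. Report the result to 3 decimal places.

P(H | E) ≈ 0.491

Let H be the event that the component is faulty. P(H) = 0.22, so P(¬H) = 0.78. With E the 'fail' result, P(E|H) = 0.89 and P(E|¬H) = 0.26.
P(E) = 0.89·0.22 + 0.26·0.78 = 0.19580 + 0.20280 = 0.39860.
By Bayes' theorem, P(H|E) = 0.19580 / 0.39860 = 0.491.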